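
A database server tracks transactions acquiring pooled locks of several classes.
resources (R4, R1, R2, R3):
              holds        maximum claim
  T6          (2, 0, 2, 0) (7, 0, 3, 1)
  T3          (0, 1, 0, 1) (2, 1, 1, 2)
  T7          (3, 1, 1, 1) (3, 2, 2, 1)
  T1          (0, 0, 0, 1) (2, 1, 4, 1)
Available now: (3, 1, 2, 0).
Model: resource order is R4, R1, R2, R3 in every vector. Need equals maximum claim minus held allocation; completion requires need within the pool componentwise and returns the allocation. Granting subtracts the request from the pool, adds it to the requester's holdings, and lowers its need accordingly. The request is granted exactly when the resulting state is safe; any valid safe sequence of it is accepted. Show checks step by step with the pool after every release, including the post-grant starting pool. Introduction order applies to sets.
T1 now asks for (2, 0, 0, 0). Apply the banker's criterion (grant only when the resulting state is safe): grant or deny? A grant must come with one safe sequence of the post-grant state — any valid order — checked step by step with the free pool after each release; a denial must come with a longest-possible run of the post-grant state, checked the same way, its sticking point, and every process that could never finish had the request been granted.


DENY. Granting would leave the state unsafe.
Key observation: after T7, T3 the pool peaks at (4, 3, 3, 2), and each blocked process is short somewhere: T6 on R4; T1 on R2.
After a pretend grant, a maximal execution: T7, T3 — then nothing else fits. Walking it through:
  pool = (1, 1, 2, 0)
  run T7 (needs (0, 1, 1, 0), free (1, 1, 2, 0)); after release of (3, 1, 1, 1) the pool is (4, 2, 3, 1)
  run T3 (needs (2, 0, 1, 1), free (4, 2, 3, 1)); after release of (0, 1, 0, 1) the pool is (4, 3, 3, 2)
  T6 still needs (5, 0, 1, 1) but only (4, 3, 3, 2) is free — short on R4
  T1 still needs (0, 1, 4, 0) but only (4, 3, 3, 2) is free — short on R2
Had the request been granted, T6 and T1 could never finish.


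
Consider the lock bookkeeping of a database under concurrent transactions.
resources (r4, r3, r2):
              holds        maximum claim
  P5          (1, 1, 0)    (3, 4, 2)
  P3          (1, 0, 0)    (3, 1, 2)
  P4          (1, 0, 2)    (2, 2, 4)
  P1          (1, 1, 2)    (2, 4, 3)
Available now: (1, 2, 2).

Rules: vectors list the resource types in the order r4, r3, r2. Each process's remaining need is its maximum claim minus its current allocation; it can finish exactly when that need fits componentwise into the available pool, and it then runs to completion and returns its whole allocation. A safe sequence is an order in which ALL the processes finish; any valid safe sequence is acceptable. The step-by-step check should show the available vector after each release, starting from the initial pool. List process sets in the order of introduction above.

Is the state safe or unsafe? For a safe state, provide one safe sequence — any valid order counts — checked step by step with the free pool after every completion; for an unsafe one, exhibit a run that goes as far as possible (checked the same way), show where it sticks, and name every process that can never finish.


UNSAFE.
Key observation: r3 is the bottleneck — with P4, P3 done the pool holds (3, 2, 4), short of every remaining need.
Going as far as possible: P4, P3; after that, nothing fits. Check, step by step:
  pool = (1, 2, 2)
  run P4 (needs (1, 2, 2), free (1, 2, 2)); after release of (1, 0, 2) the pool is (2, 2, 4)
  run P3 (needs (2, 1, 2), free (2, 2, 4)); after release of (1, 0, 0) the pool is (3, 2, 4)
  blocked: P5 wants (2, 3, 2), pool (3, 2, 4) — not enough r3
  blocked: P1 wants (1, 3, 1), pool (3, 2, 4) — not enough r3
Never able to finish: P5 and P1.


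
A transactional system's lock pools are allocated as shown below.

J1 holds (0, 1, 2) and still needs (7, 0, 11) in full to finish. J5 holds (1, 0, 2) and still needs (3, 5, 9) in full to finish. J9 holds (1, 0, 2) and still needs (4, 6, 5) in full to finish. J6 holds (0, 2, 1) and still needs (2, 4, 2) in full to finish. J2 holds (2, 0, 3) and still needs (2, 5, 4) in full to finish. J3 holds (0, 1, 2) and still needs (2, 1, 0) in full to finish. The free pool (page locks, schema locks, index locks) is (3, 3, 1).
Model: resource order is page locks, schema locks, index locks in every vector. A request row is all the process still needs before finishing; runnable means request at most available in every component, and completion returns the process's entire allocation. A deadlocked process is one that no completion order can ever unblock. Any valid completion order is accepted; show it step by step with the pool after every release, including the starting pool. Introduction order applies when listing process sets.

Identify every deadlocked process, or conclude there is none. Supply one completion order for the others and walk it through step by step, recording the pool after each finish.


Nothing here is deadlocked.
Key observation: starting with J3, each completion frees enough for the next — no one is permanently blocked.
One completion order for the rest: J3, J6, J2, J9, J5, J1. Check, step by step:
  pool = (3, 3, 1)
  run J3 (needs (2, 1, 0), free (3, 3, 1)); after release of (0, 1, 2) the pool is (3, 4, 3)
  run J6 (needs (2, 4, 2), free (3, 4, 3)); after release of (0, 2, 1) the pool is (3, 6, 4)
  run J2 (needs (2, 5, 4), free (3, 6, 4)); after release of (2, 0, 3) the pool is (5, 6, 7)
  run J9 (needs (4, 6, 5), free (5, 6, 7)); after release of (1, 0, 2) the pool is (6, 6, 9)
  run J5 (needs (3, 5, 9), free (6, 6, 9)); after release of (1, 0, 2) the pool is (7, 6, 11)
  run J1 (needs (7, 0, 11), free (7, 6, 11)); after release of (0, 1, 2) the pool is (7, 7, 13)


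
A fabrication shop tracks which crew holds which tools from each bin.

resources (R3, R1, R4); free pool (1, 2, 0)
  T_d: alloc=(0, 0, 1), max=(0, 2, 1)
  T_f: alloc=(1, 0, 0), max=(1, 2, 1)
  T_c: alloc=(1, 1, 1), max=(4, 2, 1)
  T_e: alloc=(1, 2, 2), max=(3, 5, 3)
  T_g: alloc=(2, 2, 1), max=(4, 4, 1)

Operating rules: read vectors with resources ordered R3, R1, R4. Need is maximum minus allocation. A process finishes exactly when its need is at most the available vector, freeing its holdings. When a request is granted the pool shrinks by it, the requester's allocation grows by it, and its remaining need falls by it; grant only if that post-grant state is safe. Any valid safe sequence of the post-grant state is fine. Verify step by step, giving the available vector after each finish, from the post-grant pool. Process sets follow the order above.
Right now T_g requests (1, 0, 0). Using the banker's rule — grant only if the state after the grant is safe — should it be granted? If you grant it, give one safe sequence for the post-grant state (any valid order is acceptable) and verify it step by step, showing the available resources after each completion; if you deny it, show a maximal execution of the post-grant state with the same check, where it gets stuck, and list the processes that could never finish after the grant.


GRANT: granting preserves safety; a valid post-grant sequence is T_d, T_f, T_g, T_e, T_c.
Key observation: the grant leaves (0, 2, 0) free — enough for T_d, whose release restarts the cascade.
Verifying the post-grant state step by step:
  pool = (0, 2, 0)
  T_d needs (0, 2, 0) <= (0, 2, 0) -> finishes; pool += (0, 0, 1) = (0, 2, 1)
  T_f needs (0, 2, 1) <= (0, 2, 1) -> finishes; pool += (1, 0, 0) = (1, 2, 1)
  T_g needs (1, 2, 0) <= (1, 2, 1) -> finishes; pool += (3, 2, 1) = (4, 4, 2)
  T_e needs (2, 3, 1) <= (4, 4, 2) -> finishes; pool += (1, 2, 2) = (5, 6, 4)
  T_c needs (3, 1, 0) <= (5, 6, 4) -> finishes; pool += (1, 1, 1) = (6, 7, 5)


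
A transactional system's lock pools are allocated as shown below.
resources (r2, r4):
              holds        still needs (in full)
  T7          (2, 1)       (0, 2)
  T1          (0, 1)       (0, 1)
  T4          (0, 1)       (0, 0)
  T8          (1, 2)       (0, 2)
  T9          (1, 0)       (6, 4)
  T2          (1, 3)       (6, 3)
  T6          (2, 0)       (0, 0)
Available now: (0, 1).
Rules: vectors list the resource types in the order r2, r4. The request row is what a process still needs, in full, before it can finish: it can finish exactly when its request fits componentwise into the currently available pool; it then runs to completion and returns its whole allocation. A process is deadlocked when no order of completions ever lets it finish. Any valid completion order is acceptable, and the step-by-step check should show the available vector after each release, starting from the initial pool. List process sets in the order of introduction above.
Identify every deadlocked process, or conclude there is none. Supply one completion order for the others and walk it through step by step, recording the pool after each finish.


The deadlocked set is T9 and T2.
Key observation: the pool after T4, T7, T8, T6, T1 is (5, 6); every surviving request exceeds it in r2, so progress ends there.
One completion order for the rest: T4, T7, T8, T6, T1. Walking it through:
  pool = (0, 1)
  T4: need (0, 0) fits (0, 1); releases (0, 1), pool now (0, 2)
  T7: need (0, 2) fits (0, 2); releases (2, 1), pool now (2, 3)
  T8: need (0, 2) fits (2, 3); releases (1, 2), pool now (3, 5)
  T6: need (0, 0) fits (3, 5); releases (2, 0), pool now (5, 5)
  T1: need (0, 1) fits (5, 5); releases (0, 1), pool now (5, 6)
None of the blocked processes ever fits:
  T9 cannot run: need (6, 4) vs free (5, 6) (insufficient r2)
  T2 cannot run: need (6, 3) vs free (5, 6) (insufficient r2)


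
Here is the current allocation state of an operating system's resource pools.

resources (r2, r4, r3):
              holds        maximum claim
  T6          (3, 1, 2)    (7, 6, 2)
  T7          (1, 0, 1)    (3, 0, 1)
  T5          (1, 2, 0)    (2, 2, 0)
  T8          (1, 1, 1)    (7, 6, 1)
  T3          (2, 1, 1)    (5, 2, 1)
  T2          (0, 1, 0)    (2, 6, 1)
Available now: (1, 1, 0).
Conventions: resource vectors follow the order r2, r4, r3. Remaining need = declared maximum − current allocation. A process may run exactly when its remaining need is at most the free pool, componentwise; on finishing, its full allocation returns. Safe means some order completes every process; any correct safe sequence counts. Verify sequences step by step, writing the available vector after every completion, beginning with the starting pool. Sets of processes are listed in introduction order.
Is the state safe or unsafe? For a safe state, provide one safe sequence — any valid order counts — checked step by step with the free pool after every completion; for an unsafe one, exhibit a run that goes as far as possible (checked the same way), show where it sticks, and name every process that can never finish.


UNSAFE — no complete ordering exists.
Key observation: the pool after T5, T7, T3 is (5, 4, 2); every surviving request exceeds it in r4, so progress ends there.
The run T5, T7, T3 cannot be extended any further. Check, step by step:
  pool = (1, 1, 0)
  T5 needs (1, 0, 0) <= (1, 1, 0) -> finishes; pool += (1, 2, 0) = (2, 3, 0)
  T7 needs (2, 0, 0) <= (2, 3, 0) -> finishes; pool += (1, 0, 1) = (3, 3, 1)
  T3 needs (3, 1, 0) <= (3, 3, 1) -> finishes; pool += (2, 1, 1) = (5, 4, 2)
  T6 still needs (4, 5, 0) but only (5, 4, 2) is free — short on r4
  T8 still needs (6, 5, 0) but only (5, 4, 2) is free — short on r2 and r4
  T2 still needs (2, 5, 1) but only (5, 4, 2) is free — short on r4
Processes that can never finish: T6, T8 and T2.


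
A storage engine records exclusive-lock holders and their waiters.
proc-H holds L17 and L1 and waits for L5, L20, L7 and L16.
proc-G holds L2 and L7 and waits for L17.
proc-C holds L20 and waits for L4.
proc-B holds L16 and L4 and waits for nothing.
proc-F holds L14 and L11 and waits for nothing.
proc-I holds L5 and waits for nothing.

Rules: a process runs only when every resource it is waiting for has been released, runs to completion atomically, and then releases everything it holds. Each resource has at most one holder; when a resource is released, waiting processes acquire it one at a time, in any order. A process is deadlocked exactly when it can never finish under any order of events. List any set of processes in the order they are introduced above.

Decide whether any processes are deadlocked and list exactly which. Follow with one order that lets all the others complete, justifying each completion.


Deadlocked set: proc-H and proc-G.
Key observation: proc-H -> proc-G -> proc-H is a circular wait — nothing in it can go first; no other process is dragged down with it.
The rest can finish in the order proc-B, proc-I, proc-F, proc-C.
Walking it through:
  run proc-B (it waits on nothing); releases L16 and L4
  run proc-I (it waits on nothing); releases L5
  run proc-F (it waits on nothing); releases L14 and L11
  run proc-C (all its waits — L4 — are resolved); releases L20


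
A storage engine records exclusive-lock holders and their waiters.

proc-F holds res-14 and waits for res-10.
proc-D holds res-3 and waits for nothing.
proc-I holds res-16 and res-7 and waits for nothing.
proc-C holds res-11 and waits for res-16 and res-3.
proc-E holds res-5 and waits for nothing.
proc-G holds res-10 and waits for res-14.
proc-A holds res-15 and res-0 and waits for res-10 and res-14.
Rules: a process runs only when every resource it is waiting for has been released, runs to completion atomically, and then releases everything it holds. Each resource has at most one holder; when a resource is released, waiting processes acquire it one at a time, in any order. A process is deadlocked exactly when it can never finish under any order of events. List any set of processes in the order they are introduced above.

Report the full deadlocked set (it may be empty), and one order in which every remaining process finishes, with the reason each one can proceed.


Deadlocked set: proc-F, proc-G and proc-A.
Key observation: the loop proc-F -> proc-G -> proc-F blocks itself forever; proc-A waits into the deadlock from upstream.
The rest can finish in the order proc-I, proc-D, proc-E, proc-C.
Step-by-step check:
  run proc-I (it waits on nothing); releases res-16 and res-7
  run proc-D (it waits on nothing); releases res-3
  run proc-E (it waits on nothing); releases res-5
  proc-C waits on res-16 and res-3 — all released -> runs and releases res-11


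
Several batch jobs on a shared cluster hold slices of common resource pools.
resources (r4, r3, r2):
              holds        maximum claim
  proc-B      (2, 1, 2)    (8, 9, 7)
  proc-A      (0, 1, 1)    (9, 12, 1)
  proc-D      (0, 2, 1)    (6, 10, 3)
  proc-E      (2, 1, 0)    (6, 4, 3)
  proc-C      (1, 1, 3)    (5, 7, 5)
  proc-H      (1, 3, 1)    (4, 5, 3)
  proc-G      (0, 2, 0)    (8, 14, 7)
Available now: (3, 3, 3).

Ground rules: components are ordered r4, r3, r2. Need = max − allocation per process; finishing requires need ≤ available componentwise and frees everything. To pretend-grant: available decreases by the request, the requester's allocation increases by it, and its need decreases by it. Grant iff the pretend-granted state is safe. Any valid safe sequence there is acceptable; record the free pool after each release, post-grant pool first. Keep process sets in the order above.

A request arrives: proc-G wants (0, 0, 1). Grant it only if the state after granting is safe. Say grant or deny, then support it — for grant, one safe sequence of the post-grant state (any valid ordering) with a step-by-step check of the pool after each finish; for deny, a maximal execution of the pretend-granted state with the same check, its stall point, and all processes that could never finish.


GRANT — the state after the grant stays safe, e.g. via proc-H, proc-C, proc-E, proc-B, proc-D, proc-A, proc-G.
Key observation: with (3, 3, 2) left after the transfer, proc-H can run at once — the state stays safe.
Verifying the post-grant state step by step:
  pool = (3, 3, 2)
  run proc-H (needs (3, 2, 2), free (3, 3, 2)); after release of (1, 3, 1) the pool is (4, 6, 3)
  run proc-C (needs (4, 6, 2), free (4, 6, 3)); after release of (1, 1, 3) the pool is (5, 7, 6)
  run proc-E (needs (4, 3, 3), free (5, 7, 6)); after release of (2, 1, 0) the pool is (7, 8, 6)
  run proc-B (needs (6, 8, 5), free (7, 8, 6)); after release of (2, 1, 2) the pool is (9, 9, 8)
  run proc-D (needs (6, 8, 2), free (9, 9, 8)); after release of (0, 2, 1) the pool is (9, 11, 9)
  run proc-A (needs (9, 11, 0), free (9, 11, 9)); after release of (0, 1, 1) the pool is (9, 12, 10)
  run proc-G (needs (8, 12, 6), free (9, 12, 10)); after release of (0, 2, 1) the pool is (9, 14, 11)


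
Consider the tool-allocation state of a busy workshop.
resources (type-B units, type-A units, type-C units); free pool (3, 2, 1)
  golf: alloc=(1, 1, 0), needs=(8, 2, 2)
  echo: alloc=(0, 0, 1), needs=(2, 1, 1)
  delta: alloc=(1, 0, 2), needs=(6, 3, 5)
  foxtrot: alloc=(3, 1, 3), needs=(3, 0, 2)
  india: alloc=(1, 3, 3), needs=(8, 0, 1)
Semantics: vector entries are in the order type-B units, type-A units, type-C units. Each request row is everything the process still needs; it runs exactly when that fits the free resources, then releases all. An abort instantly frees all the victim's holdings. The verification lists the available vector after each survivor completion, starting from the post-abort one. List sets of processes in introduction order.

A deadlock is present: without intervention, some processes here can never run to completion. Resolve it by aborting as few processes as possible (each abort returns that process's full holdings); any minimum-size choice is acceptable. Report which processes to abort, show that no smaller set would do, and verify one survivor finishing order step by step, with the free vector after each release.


The answer: abort india.
Key observation: golf was stuck for good until india gave back (1, 3, 3); in the order shown it finishes at step 4.
No smaller set exists: with zero aborts the deadlock remains.
Survivors finish in the order: foxtrot, echo, delta, golf. Step-by-step check (pool after the aborts first):
  pool = (4, 5, 4)
  foxtrot needs (3, 0, 2) <= (4, 5, 4) -> finishes; pool += (3, 1, 3) = (7, 6, 7)
  echo needs (2, 1, 1) <= (7, 6, 7) -> finishes; pool += (0, 0, 1) = (7, 6, 8)
  delta needs (6, 3, 5) <= (7, 6, 8) -> finishes; pool += (1, 0, 2) = (8, 6, 10)
  golf needs (8, 2, 2) <= (8, 6, 10) -> finishes; pool += (1, 1, 0) = (9, 7, 10)


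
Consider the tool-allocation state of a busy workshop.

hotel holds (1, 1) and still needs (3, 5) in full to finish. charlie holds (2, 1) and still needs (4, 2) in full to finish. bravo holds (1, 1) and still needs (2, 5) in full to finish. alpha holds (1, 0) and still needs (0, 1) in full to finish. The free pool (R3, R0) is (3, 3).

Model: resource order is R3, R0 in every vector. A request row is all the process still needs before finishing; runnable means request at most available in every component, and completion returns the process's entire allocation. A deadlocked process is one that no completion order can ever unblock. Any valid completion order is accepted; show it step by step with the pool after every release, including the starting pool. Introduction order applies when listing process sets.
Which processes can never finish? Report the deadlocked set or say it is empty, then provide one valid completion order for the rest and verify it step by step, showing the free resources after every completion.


The deadlocked set is hotel and bravo.
Key observation: the wall is R0: completing alpha, charlie brings the pool only to (6, 4), and all the rest need more.
One completion order for the rest: alpha, charlie. Step-by-step check:
  pool = (3, 3)
  run alpha (needs (0, 1), free (3, 3)); after release of (1, 0) the pool is (4, 3)
  run charlie (needs (4, 2), free (4, 3)); after release of (2, 1) the pool is (6, 4)
None of the blocked processes ever fits:
  blocked: hotel wants (3, 5), pool (6, 4) — not enough R0
  blocked: bravo wants (2, 5), pool (6, 4) — not enough R0


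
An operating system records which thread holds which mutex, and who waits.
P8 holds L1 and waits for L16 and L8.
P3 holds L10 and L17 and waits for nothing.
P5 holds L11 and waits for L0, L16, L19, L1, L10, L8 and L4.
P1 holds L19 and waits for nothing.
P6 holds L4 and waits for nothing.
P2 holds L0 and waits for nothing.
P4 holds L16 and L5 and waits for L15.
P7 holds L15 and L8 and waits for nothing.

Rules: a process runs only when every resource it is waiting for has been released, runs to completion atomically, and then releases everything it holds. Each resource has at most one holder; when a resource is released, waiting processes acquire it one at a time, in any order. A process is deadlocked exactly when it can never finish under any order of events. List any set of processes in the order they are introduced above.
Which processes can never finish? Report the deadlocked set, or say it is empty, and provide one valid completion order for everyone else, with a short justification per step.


Nothing here is deadlocked.
Key observation: the waits form no ring: some process can always run, and its releases unblock the others one by one.
The rest can finish in the order P7, P4, P3, P2, P1, P6, P8, P5.
Verifying each step:
  P7: no waits; runs immediately, freeing L15 and L8
  run P4 (all its waits — L15 — are resolved); releases L16 and L5
  P3: no waits; runs immediately, freeing L10 and L17
  P2: no waits; runs immediately, freeing L0
  P1: no waits; runs immediately, freeing L19
  P6: no waits; runs immediately, freeing L4
  run P8 (all its waits — L16 and L8 — are resolved); releases L1
  run P5 (all its waits — L0, L16, L19, L1, L10, L8 and L4 — are resolved); releases L11


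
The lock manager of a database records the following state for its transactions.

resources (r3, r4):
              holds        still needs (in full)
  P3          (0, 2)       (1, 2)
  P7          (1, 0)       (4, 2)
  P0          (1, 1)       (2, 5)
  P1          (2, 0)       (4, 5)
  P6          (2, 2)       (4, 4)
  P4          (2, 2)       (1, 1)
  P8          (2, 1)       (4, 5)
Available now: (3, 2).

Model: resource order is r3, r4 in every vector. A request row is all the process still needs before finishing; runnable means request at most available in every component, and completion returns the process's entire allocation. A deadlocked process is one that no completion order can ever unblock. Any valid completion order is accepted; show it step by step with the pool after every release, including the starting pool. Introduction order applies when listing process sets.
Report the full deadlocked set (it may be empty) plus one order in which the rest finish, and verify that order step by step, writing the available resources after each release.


The deadlocked set is empty.
Key observation: the pool covers P4 at once, and every later process fits after earlier releases.
A valid finishing order for the others: P4, P6, P8, P7, P0, P1, P3. Step-by-step check:
  pool = (3, 2)
  P4: need (1, 1) fits (3, 2); releases (2, 2), pool now (5, 4)
  P6: need (4, 4) fits (5, 4); releases (2, 2), pool now (7, 6)
  P8: need (4, 5) fits (7, 6); releases (2, 1), pool now (9, 7)
  P7: need (4, 2) fits (9, 7); releases (1, 0), pool now (10, 7)
  P0: need (2, 5) fits (10, 7); releases (1, 1), pool now (11, 8)
  P1: need (4, 5) fits (11, 8); releases (2, 0), pool now (13, 8)
  P3: need (1, 2) fits (13, 8); releases (0, 2), pool now (13, 10)


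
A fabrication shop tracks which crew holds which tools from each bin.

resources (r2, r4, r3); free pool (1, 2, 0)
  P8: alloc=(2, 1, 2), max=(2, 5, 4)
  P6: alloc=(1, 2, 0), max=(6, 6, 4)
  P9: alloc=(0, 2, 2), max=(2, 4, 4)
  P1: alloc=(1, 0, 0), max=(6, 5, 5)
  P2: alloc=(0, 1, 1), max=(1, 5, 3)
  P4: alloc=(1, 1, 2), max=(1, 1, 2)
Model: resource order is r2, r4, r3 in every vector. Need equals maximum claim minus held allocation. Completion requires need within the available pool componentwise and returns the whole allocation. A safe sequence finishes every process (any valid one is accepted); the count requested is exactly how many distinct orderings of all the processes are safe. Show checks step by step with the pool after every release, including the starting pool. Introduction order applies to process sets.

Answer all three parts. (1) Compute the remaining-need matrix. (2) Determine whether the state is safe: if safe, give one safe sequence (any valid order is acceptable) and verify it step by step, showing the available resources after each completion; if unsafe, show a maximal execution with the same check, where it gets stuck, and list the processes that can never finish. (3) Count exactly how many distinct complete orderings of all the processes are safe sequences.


(1) Outstanding need per process (order r2, r4, r3):
  P8: (0, 4, 2)
  P6: (5, 4, 4)
  P9: (2, 2, 2)
  P1: (5, 5, 5)
  P2: (1, 4, 2)
  P4: (0, 0, 0)
(2) The state is UNSAFE.
Key observation: the wall is r2: completing P4, P9, P8, P2 brings the pool only to (4, 7, 7), and all the rest need more.
Going as far as possible: P4, P9, P8, P2; after that, nothing fits. Step-by-step check:
  pool = (1, 2, 0)
  P4: need (0, 0, 0) fits (1, 2, 0); releases (1, 1, 2), pool now (2, 3, 2)
  P9: need (2, 2, 2) fits (2, 3, 2); releases (0, 2, 2), pool now (2, 5, 4)
  P8: need (0, 4, 2) fits (2, 5, 4); releases (2, 1, 2), pool now (4, 6, 6)
  P2: need (1, 4, 2) fits (4, 6, 6); releases (0, 1, 1), pool now (4, 7, 7)
  P6 still needs (5, 4, 4) but only (4, 7, 7) is free — short on r2
  P1 still needs (5, 5, 5) but only (4, 7, 7) is free — short on r2
Processes that can never finish: P6 and P1.
(3) Exactly 0 of the possible complete orderings are safe sequences.


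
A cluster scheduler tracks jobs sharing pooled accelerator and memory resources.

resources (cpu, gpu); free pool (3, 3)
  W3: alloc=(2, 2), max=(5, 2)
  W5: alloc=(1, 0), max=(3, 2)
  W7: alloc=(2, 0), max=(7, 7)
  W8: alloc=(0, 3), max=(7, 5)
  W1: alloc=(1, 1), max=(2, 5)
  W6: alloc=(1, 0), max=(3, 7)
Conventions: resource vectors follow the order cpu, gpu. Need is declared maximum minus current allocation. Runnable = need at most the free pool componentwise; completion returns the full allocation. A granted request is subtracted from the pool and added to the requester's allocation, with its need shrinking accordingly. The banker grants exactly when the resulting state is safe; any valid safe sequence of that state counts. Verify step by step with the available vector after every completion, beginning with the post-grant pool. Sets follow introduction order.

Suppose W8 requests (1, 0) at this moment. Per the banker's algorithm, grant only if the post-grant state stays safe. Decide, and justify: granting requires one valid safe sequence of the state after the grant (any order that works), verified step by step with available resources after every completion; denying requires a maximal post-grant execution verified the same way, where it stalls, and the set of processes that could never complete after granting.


GRANT. The post-grant state is safe; one safe sequence: W5, W3, W1, W8, W6, W7.
Key observation: with (2, 3) left after the transfer, W5 can run at once — the state stays safe.
Step-by-step check of the post-grant state:
  pool = (2, 3)
  run W5 (needs (2, 2), free (2, 3)); after release of (1, 0) the pool is (3, 3)
  run W3 (needs (3, 0), free (3, 3)); after release of (2, 2) the pool is (5, 5)
  run W1 (needs (1, 4), free (5, 5)); after release of (1, 1) the pool is (6, 6)
  run W8 (needs (6, 2), free (6, 6)); after release of (1, 3) the pool is (7, 9)
  run W6 (needs (2, 7), free (7, 9)); after release of (1, 0) the pool is (8, 9)
  run W7 (needs (5, 7), free (8, 9)); after release of (2, 0) the pool is (10, 9)


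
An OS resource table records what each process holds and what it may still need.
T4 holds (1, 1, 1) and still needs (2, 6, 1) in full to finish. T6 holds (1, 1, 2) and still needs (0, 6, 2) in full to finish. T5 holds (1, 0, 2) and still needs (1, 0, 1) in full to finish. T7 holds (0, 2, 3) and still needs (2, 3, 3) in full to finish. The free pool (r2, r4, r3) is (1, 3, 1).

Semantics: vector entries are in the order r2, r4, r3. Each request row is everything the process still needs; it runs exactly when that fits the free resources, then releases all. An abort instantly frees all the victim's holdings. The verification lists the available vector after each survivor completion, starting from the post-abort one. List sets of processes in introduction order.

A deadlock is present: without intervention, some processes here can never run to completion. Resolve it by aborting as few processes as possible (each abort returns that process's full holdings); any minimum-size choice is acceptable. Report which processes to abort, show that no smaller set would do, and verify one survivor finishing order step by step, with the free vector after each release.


Minimum abort set: T6.
Key observation: the returned (1, 1, 2) from T6 is what brings T4 — unrunnable before, under any order — into play at step 3.
Minimality: the empty abort set fails — the state is deadlocked as it stands.
Survivors finish in the order: T5, T7, T4. Check, step by step (pool after the aborts first):
  pool = (2, 4, 3)
  T5 needs (1, 0, 1) <= (2, 4, 3) -> finishes; pool += (1, 0, 2) = (3, 4, 5)
  T7 needs (2, 3, 3) <= (3, 4, 5) -> finishes; pool += (0, 2, 3) = (3, 6, 8)
  T4 needs (2, 6, 1) <= (3, 6, 8) -> finishes; pool += (1, 1, 1) = (4, 7, 9)


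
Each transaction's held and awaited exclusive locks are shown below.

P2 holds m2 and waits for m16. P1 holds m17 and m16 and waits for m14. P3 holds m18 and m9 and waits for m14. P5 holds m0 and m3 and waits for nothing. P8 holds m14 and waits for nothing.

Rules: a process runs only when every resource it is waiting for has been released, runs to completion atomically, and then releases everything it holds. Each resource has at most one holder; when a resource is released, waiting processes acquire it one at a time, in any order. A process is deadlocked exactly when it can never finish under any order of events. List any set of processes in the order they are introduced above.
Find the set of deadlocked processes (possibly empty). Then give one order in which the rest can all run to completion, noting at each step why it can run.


The deadlocked set is empty.
Key observation: all waits point, directly or indirectly, at processes that can finish, so nothing is permanently blocked.
One completion order for the rest: P8, P1, P2, P3, P5.
Walking it through:
  P8: no waits; runs immediately, freeing m14
  P1: everything it awaited (m14) is free; runs, freeing m17 and m16
  P2: everything it awaited (m16) is free; runs, freeing m2
  P3: everything it awaited (m14) is free; runs, freeing m18 and m9
  P5: no waits; runs immediately, freeing m0 and m3


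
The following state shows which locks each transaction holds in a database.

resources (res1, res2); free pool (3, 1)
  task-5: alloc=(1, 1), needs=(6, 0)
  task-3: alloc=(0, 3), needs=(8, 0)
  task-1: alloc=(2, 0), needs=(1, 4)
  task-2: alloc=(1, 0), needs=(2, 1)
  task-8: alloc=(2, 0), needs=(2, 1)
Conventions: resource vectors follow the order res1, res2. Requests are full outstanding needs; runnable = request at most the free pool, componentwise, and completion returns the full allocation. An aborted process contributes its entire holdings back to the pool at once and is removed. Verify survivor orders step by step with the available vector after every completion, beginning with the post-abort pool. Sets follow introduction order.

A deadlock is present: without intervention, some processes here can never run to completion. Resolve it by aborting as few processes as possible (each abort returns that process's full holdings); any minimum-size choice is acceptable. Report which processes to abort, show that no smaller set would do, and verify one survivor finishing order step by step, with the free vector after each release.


Minimum abort set: task-1.
Key observation: task-3 could never have finished before the abort; with (2, 0) returned by task-1, it fits at step 4.
No smaller set exists: with zero aborts the deadlock remains.
Survivors finish in the order: task-2, task-5, task-8, task-3. Step-by-step check (pool after the aborts first):
  pool = (5, 1)
  task-2: need (2, 1) fits (5, 1); releases (1, 0), pool now (6, 1)
  task-5: need (6, 0) fits (6, 1); releases (1, 1), pool now (7, 2)
  task-8: need (2, 1) fits (7, 2); releases (2, 0), pool now (9, 2)
  task-3: need (8, 0) fits (9, 2); releases (0, 3), pool now (9, 5)


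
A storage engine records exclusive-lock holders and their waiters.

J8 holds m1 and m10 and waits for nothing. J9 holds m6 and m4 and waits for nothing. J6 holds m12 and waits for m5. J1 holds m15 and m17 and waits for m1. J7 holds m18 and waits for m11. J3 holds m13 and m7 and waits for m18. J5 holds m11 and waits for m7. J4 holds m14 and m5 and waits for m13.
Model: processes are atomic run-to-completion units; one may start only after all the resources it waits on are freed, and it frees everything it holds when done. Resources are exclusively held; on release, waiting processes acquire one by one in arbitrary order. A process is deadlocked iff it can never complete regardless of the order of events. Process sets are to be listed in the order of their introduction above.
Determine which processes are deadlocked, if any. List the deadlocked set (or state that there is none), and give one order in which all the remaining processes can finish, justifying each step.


Deadlocked: J6, J7, J3, J5 and J4.
Key observation: J3 -> J7 -> J5 -> J3 is a circular wait — nothing in it can go first; J6 and J4 wait into the deadlock from upstream.
One completion order for the rest: J8, J9, J1.
Step-by-step check:
  J8: no waits; runs immediately, freeing m1 and m10
  J9: no waits; runs immediately, freeing m6 and m4
  J1: everything it awaited (m1) is free; runs, freeing m15 and m17


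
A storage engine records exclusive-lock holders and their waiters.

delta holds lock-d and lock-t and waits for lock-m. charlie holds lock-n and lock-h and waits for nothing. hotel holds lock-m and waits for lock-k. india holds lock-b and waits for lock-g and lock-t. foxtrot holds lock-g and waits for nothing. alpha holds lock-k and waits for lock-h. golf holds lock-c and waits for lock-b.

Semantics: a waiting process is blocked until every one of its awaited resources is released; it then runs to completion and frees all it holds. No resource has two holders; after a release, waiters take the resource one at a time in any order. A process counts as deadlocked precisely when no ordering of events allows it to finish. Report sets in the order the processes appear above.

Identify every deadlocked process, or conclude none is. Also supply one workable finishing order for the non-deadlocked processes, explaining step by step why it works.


No process is deadlocked.
Key observation: every chain of waits terminates; starting from the processes that wait on nothing, all the rest unlock in turn.
A valid finishing order for the others: charlie, foxtrot, alpha, hotel, delta, india, golf.
Walking it through:
  charlie: no waits; runs immediately, freeing lock-n and lock-h
  foxtrot: no waits; runs immediately, freeing lock-g
  alpha waits on lock-h — all released -> runs and releases lock-k
  hotel waits on lock-k — all released -> runs and releases lock-m
  delta waits on lock-m — all released -> runs and releases lock-d and lock-t
  india waits on lock-g and lock-t — all released -> runs and releases lock-b
  golf waits on lock-b — all released -> runs and releases lock-c


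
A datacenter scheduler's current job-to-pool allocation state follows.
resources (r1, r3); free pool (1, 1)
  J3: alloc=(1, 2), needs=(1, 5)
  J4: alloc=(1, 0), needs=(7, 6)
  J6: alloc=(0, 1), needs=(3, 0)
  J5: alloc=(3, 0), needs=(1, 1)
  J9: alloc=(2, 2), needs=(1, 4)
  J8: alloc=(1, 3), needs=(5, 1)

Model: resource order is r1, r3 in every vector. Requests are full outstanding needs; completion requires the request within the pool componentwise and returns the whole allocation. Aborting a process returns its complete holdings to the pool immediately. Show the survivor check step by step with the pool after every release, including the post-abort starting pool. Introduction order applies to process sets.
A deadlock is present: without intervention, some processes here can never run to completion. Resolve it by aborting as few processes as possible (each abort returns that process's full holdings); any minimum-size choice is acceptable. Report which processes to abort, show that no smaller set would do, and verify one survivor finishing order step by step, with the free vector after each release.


Minimum abort set: J4.
Key observation: before aborting J4, J8 was permanently blocked — no order could ever run it; afterwards it completes at step 3.
Why nothing smaller works: aborting no one leaves the state deadlocked as given.
The survivors complete as J5, J6, J8, J3, J9. Verifying each step (starting from the post-abort pool):
  pool = (2, 1)
  run J5 (needs (1, 1), free (2, 1)); after release of (3, 0) the pool is (5, 1)
  run J6 (needs (3, 0), free (5, 1)); after release of (0, 1) the pool is (5, 2)
  run J8 (needs (5, 1), free (5, 2)); after release of (1, 3) the pool is (6, 5)
  run J3 (needs (1, 5), free (6, 5)); after release of (1, 2) the pool is (7, 7)
  run J9 (needs (1, 4), free (7, 7)); after release of (2, 2) the pool is (9, 9)


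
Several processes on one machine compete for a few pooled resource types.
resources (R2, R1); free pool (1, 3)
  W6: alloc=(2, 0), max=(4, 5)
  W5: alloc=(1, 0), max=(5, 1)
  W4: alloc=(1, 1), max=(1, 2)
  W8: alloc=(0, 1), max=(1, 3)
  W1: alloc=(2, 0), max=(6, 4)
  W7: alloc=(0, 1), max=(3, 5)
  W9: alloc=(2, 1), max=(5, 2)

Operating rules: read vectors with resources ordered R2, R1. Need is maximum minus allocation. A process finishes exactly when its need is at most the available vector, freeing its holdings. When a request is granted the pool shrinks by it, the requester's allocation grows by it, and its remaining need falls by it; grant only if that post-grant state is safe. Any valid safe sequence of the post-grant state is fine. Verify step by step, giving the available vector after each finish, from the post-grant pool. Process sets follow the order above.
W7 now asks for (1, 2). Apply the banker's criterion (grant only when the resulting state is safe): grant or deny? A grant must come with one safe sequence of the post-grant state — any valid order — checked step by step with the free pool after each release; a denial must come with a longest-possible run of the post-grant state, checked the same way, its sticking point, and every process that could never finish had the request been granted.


DENY: after the grant no complete ordering would exist.
Key observation: no order helps: past W4, W8, the free pool tops out at (1, 3), below what each blocked process needs in R2.
After a pretend grant, a maximal execution: W4, W8 — then nothing else fits. Step-by-step check:
  pool = (0, 1)
  W4: need (0, 1) fits (0, 1); releases (1, 1), pool now (1, 2)
  W8: need (1, 2) fits (1, 2); releases (0, 1), pool now (1, 3)
  W6 still needs (2, 5) but only (1, 3) is free — short on R2 and R1
  W5 still needs (4, 1) but only (1, 3) is free — short on R2
  W1 still needs (4, 4) but only (1, 3) is free — short on R2 and R1
  W7 still needs (2, 2) but only (1, 3) is free — short on R2
  W9 still needs (3, 1) but only (1, 3) is free — short on R2
Had the request been granted, W6, W5, W1, W7 and W9 could never finish.


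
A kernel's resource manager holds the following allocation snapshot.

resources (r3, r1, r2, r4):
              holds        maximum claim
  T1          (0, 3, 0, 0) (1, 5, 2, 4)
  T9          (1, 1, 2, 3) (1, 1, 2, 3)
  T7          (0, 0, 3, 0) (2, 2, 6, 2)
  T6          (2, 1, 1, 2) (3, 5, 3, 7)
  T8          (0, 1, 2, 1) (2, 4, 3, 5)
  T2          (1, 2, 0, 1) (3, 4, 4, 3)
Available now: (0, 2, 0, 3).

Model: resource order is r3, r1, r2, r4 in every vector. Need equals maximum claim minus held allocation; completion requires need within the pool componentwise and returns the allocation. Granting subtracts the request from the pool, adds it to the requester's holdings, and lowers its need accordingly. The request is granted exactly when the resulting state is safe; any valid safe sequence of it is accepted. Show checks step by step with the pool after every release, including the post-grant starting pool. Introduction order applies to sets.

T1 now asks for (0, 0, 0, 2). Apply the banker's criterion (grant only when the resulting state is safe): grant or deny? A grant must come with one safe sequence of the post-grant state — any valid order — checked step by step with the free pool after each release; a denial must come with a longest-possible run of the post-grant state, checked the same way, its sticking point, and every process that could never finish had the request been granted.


GRANT. The post-grant state is safe; one safe sequence: T9, T1, T6, T8, T2, T7.
Key observation: the grant leaves (0, 2, 0, 1) free — enough for T9, whose release restarts the cascade.
Check on the post-grant state, step by step:
  pool = (0, 2, 0, 1)
  run T9 (needs (0, 0, 0, 0), free (0, 2, 0, 1)); after release of (1, 1, 2, 3) the pool is (1, 3, 2, 4)
  run T1 (needs (1, 2, 2, 2), free (1, 3, 2, 4)); after release of (0, 3, 0, 2) the pool is (1, 6, 2, 6)
  run T6 (needs (1, 4, 2, 5), free (1, 6, 2, 6)); after release of (2, 1, 1, 2) the pool is (3, 7, 3, 8)
  run T8 (needs (2, 3, 1, 4), free (3, 7, 3, 8)); after release of (0, 1, 2, 1) the pool is (3, 8, 5, 9)
  run T2 (needs (2, 2, 4, 2), free (3, 8, 5, 9)); after release of (1, 2, 0, 1) the pool is (4, 10, 5, 10)
  run T7 (needs (2, 2, 3, 2), free (4, 10, 5, 10)); after release of (0, 0, 3, 0) the pool is (4, 10, 8, 10)
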